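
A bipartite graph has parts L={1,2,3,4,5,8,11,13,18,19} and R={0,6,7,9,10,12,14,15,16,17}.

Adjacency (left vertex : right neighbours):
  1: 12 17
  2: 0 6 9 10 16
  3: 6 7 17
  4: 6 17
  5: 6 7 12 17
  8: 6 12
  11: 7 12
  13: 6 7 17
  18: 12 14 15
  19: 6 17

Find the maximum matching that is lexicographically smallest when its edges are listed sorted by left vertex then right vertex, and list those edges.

|M| = 6 (so the lex-smallest maximum matching has 6 edges)
process left vertices in ascending order; for each, take the smallest-labelled available neighbour that still permits 6 edges overall, or leave it unmatched if none does
lex-smallest matching: {1-12, 2-0, 3-6, 4-17, 5-7, 18-14}

Lex-smallest maximum matching: {(1,12), (2,0), (3,6), (4,17), (5,7), (18,14)}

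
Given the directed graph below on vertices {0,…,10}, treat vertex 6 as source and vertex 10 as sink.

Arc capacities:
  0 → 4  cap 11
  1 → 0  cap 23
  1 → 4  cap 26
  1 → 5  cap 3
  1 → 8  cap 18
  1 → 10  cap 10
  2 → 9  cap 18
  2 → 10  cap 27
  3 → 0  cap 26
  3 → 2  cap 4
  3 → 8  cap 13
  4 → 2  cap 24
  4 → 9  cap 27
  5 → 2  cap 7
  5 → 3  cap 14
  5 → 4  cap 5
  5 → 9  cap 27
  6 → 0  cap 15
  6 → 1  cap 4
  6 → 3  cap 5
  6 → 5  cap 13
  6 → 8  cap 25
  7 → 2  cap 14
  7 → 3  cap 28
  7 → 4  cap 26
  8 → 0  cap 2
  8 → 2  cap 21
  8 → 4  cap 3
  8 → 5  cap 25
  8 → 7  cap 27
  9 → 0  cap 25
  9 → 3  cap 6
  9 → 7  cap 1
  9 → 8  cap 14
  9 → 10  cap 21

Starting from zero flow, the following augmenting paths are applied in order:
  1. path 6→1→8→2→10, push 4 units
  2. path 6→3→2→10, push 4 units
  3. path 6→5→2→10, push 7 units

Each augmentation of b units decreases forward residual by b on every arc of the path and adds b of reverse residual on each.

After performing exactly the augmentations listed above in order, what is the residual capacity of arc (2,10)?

Residual capacity of (2,10): 12

after path 1 (6→1→8→2→10, push 4): res(2,10)=23
after path 2 (6→3→2→10, push 4): res(2,10)=19
after path 3 (6→5→2→10, push 7): res(2,10)=12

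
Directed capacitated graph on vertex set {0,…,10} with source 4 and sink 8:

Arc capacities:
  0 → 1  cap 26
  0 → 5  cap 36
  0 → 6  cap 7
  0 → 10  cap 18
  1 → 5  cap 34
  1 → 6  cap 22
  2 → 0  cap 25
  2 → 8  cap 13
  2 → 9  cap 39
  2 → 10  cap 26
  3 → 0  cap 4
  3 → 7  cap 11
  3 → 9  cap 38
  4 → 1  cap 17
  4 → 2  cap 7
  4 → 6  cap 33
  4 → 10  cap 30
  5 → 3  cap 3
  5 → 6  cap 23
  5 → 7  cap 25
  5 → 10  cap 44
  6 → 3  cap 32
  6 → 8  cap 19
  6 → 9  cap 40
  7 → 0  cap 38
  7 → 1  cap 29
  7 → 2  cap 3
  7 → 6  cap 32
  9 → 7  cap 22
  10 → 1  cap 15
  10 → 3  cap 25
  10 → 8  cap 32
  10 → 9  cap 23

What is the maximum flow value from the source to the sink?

augment #1: 4→2→8 bottleneck 7, total now 7
augment #2: 4→6→8 bottleneck 19, total now 26
augment #3: 4→10→8 bottleneck 30, total now 56
augment #4: 4→1→5→10→8 bottleneck 2, total now 58
augment #5: 4→1→5→7→2→8 bottleneck 3, total now 61

Maximum flow value: 61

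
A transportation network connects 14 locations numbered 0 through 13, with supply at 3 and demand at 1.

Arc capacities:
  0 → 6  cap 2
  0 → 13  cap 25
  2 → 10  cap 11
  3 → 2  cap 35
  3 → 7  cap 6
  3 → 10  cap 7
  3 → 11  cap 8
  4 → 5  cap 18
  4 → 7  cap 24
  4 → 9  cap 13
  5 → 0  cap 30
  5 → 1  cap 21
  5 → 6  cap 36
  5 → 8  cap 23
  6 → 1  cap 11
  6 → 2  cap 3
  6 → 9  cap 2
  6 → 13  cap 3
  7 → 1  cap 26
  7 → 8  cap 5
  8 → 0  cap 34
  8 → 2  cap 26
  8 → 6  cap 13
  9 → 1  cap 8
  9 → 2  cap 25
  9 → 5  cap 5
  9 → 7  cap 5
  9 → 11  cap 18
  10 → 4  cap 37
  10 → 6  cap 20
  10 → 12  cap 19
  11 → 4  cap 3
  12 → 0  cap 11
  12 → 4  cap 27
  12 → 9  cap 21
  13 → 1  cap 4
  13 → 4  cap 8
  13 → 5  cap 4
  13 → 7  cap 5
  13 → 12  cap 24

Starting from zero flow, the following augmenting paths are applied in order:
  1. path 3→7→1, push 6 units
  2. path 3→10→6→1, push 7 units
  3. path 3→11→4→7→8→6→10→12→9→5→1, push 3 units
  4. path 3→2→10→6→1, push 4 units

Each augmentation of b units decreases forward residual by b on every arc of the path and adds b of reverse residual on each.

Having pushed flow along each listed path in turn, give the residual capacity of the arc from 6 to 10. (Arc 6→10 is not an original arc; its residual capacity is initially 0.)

Residual capacity of (6,10): 8

after path 1 (3→7→1, push 6): res(6,10)=0
after path 2 (3→10→6→1, push 7): res(6,10)=7
after path 3 (3→11→4→7→8→6→10→12→9→5→1, push 3): res(6,10)=4
after path 4 (3→2→10→6→1, push 4): res(6,10)=8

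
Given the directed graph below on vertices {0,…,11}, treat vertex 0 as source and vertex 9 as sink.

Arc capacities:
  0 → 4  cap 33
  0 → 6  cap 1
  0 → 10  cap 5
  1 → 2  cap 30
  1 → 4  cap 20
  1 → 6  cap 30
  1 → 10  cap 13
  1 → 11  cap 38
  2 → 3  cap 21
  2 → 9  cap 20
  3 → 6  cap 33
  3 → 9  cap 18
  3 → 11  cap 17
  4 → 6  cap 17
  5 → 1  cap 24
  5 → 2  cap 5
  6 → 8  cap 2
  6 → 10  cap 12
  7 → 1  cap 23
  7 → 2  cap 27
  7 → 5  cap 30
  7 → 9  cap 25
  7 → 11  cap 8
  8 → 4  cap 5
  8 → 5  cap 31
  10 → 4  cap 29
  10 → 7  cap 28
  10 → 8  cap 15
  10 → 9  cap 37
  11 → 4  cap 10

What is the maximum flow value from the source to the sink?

augment #1: 0→10→9 bottleneck 5, total now 5
augment #2: 0→6→10→9 bottleneck 1, total now 6
augment #3: 0→4→6→10→9 bottleneck 11, total now 17
augment #4: 0→4→6→8→5→2→9 bottleneck 2, total now 19

Maximum flow value: 19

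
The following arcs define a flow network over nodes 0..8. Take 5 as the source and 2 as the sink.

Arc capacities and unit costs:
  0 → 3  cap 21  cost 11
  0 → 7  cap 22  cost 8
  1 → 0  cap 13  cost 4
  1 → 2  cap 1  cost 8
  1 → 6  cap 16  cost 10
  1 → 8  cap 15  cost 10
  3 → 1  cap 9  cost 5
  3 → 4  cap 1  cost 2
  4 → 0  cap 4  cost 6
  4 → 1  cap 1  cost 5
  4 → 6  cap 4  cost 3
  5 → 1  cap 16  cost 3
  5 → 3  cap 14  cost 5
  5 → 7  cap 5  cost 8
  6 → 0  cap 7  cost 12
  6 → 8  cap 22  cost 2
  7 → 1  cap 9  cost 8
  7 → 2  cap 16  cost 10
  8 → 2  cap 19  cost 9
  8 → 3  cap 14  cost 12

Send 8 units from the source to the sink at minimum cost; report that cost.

Minimum cost for 8 units: 144

shortest-cost path #1: 5→1→2 push 1 @ unit cost 11 (adds 11)
shortest-cost path #2: 5→7→2 push 5 @ unit cost 18 (adds 90)
shortest-cost path #3: 5→3→4→6→8→2 push 1 @ unit cost 21 (adds 21)
shortest-cost path #4: 5→1→8→2 push 1 @ unit cost 22 (adds 22)
total cost = 144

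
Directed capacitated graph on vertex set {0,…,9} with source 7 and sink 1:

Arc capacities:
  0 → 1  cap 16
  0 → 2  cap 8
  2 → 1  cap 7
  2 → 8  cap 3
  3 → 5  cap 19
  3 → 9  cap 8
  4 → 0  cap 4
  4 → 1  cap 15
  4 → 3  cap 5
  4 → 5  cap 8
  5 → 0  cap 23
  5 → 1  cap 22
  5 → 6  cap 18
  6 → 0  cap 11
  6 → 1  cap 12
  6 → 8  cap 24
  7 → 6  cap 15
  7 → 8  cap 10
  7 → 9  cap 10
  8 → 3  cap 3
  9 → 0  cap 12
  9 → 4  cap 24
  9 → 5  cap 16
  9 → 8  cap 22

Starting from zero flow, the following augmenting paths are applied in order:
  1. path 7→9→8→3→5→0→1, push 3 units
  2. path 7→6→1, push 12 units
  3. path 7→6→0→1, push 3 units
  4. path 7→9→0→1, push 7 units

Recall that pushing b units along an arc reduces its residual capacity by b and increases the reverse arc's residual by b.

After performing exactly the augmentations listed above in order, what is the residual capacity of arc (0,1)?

Residual capacity of (0,1): 3

after path 1 (7→9→8→3→5→0→1, push 3): res(0,1)=13
after path 2 (7→6→1, push 12): res(0,1)=13
after path 3 (7→6→0→1, push 3): res(0,1)=10
after path 4 (7→9→0→1, push 7): res(0,1)=3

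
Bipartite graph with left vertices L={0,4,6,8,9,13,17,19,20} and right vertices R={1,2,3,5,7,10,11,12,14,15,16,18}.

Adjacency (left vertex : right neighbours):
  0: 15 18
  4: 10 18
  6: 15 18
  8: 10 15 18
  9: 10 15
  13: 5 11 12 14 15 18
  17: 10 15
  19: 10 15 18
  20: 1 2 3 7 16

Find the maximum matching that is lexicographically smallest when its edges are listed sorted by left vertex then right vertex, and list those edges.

|M| = 5 (so the lex-smallest maximum matching has 5 edges)
process left vertices in ascending order; for each, take the smallest-labelled available neighbour that still permits 5 edges overall, or leave it unmatched if none does
lex-smallest matching: {0-15, 4-10, 6-18, 13-5, 20-1}

Lex-smallest maximum matching: {(0,15), (4,10), (6,18), (13,5), (20,1)}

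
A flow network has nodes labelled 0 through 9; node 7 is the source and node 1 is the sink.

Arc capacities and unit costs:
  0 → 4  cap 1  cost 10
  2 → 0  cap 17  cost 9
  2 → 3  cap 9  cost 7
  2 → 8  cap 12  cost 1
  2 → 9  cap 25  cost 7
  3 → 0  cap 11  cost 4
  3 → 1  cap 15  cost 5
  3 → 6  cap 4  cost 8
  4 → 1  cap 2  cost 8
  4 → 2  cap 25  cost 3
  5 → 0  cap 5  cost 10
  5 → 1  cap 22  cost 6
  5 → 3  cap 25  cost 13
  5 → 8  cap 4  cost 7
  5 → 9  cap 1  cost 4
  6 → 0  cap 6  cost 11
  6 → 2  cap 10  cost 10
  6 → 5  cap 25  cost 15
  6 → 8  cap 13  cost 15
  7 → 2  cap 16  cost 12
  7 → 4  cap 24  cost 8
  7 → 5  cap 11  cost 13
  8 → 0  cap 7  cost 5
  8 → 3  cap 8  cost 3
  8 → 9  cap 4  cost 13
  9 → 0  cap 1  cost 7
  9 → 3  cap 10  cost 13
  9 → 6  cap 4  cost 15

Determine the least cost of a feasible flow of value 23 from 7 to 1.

Minimum cost for 23 units: 447

shortest-cost path #1: 7→4→1 push 2 @ unit cost 16 (adds 32)
shortest-cost path #2: 7→5→1 push 11 @ unit cost 19 (adds 209)
shortest-cost path #3: 7→4→2→8→3→1 push 8 @ unit cost 20 (adds 160)
shortest-cost path #4: 7→4→2→3→1 push 2 @ unit cost 23 (adds 46)
total cost = 447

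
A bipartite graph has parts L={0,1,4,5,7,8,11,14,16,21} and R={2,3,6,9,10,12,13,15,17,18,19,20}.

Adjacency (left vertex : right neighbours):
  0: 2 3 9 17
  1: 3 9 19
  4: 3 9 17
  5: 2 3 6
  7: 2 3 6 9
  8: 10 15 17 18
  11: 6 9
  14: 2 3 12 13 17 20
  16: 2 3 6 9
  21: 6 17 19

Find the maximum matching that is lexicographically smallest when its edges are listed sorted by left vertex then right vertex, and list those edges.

Lex-smallest maximum matching: {(0,2), (1,3), (4,17), (5,6), (7,9), (8,10), (14,12), (21,19)}

|M| = 8 (so the lex-smallest maximum matching has 8 edges)
process left vertices in ascending order; for each, take the smallest-labelled available neighbour that still permits 8 edges overall, or leave it unmatched if none does
lex-smallest matching: {0-2, 1-3, 4-17, 5-6, 7-9, 8-10, 14-12, 21-19}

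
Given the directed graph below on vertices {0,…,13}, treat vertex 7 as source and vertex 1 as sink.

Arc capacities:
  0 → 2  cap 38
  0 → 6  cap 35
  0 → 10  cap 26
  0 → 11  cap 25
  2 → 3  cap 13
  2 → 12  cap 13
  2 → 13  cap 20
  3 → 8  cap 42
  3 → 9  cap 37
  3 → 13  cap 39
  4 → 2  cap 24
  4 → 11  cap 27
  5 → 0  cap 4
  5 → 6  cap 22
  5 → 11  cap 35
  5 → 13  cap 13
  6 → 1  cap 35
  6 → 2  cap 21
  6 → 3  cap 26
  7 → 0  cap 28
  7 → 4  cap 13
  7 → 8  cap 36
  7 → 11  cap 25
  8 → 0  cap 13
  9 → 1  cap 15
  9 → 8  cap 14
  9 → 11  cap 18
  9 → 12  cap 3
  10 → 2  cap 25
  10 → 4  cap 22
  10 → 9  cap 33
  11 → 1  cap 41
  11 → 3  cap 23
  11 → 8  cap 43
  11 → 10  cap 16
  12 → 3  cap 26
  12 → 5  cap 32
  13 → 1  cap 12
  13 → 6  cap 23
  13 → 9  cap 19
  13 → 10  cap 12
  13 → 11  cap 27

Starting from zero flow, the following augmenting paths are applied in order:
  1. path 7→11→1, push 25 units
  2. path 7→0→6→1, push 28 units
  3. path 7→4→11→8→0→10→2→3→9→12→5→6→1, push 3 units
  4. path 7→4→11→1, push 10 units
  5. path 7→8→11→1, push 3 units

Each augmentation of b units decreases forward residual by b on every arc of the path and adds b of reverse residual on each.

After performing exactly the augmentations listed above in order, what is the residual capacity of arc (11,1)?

Residual capacity of (11,1): 3

after path 1 (7→11→1, push 25): res(11,1)=16
after path 2 (7→0→6→1, push 28): res(11,1)=16
after path 3 (7→4→11→8→0→10→2→3→9→12→5→6→1, push 3): res(11,1)=16
after path 4 (7→4→11→1, push 10): res(11,1)=6
after path 5 (7→8→11→1, push 3): res(11,1)=3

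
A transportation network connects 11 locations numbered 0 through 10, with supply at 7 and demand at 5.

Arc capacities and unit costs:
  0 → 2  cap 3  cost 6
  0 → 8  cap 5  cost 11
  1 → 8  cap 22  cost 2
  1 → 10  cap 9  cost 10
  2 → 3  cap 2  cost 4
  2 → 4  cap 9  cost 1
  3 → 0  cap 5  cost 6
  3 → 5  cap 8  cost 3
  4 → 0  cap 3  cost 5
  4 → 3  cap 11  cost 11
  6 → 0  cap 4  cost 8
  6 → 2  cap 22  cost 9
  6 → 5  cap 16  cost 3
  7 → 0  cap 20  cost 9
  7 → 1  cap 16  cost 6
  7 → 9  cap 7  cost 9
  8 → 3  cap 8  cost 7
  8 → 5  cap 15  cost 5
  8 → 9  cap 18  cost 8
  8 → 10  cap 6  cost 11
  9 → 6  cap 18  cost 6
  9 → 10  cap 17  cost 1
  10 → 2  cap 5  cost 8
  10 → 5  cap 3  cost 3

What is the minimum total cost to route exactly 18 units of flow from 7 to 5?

shortest-cost path #1: 7→9→10→5 push 3 @ unit cost 13 (adds 39)
shortest-cost path #2: 7→1→8→5 push 15 @ unit cost 13 (adds 195)
total cost = 234

Minimum cost for 18 units: 234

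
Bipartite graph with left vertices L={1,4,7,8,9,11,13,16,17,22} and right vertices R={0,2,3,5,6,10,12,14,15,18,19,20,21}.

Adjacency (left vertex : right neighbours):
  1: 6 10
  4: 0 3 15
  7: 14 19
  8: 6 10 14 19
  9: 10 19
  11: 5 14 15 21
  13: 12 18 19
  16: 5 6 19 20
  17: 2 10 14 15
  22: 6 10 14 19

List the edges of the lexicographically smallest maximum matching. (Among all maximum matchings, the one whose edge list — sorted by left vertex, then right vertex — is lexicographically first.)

|M| = 9 (so the lex-smallest maximum matching has 9 edges)
process left vertices in ascending order; for each, take the smallest-labelled available neighbour that still permits 9 edges overall, or leave it unmatched if none does
lex-smallest matching: {1-6, 4-0, 7-14, 8-10, 9-19, 11-5, 13-12, 16-20, 17-2}

Lex-smallest maximum matching: {(1,6), (4,0), (7,14), (8,10), (9,19), (11,5), (13,12), (16,20), (17,2)}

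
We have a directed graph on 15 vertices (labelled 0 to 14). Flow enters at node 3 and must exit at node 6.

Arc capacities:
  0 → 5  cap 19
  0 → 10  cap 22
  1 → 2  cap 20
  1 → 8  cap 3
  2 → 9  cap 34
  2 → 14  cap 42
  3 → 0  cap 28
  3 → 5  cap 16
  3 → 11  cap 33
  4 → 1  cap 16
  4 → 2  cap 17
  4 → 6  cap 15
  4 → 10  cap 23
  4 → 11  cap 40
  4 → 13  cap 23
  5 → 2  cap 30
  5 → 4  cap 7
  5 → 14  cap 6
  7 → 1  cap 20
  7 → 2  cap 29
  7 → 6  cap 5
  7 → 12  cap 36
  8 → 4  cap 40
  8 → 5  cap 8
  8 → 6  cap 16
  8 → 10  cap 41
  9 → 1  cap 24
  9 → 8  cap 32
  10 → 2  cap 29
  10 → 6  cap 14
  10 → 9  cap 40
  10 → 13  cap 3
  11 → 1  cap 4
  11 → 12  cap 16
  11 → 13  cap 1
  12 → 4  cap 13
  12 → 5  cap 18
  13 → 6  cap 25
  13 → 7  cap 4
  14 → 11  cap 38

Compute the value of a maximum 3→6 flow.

Maximum flow value: 65

augment #1: 3→0→10→6 bottleneck 14, total now 14
augment #2: 3→5→4→6 bottleneck 7, total now 21
augment #3: 3→11→13→6 bottleneck 1, total now 22
augment #4: 3→0→10→13→6 bottleneck 3, total now 25
augment #5: 3→11→1→8→6 bottleneck 3, total now 28
augment #6: 3→11→12→4→6 bottleneck 8, total now 36
augment #7: 3→0→10→9→8→6 bottleneck 5, total now 41
augment #8: 3→5→2→9→8→6 bottleneck 8, total now 49
augment #9: 3→11→12→4→13→6 bottleneck 5, total now 54
augment #10: 3→5→2→9→8→4→13→6 bottleneck 1, total now 55
augment #11: 3→0→5→2→9→8→4→13→6 bottleneck 6, total now 61
augment #12: 3→11→1→2→9→8→4→13→6 bottleneck 1, total now 62
augment #13: 3→11→12→5→2→9→8→4→13→6 bottleneck 3, total now 65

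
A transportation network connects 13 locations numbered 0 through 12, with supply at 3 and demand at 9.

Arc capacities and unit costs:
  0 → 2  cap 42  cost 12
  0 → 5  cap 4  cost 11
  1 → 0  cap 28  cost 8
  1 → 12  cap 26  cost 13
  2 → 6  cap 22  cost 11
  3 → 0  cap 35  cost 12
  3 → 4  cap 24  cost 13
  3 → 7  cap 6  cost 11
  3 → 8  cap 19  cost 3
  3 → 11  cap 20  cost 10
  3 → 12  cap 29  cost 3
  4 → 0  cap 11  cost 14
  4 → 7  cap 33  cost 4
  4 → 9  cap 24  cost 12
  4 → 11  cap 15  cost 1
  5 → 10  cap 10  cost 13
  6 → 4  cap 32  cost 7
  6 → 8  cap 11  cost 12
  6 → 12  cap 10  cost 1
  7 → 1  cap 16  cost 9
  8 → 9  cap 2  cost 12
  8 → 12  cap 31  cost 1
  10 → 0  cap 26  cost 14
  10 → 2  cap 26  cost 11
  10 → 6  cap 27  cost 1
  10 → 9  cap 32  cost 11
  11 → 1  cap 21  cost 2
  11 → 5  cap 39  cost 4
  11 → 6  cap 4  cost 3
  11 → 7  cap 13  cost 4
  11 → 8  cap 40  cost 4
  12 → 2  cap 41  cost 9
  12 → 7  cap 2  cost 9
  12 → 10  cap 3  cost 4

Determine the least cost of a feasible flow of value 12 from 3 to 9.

Minimum cost for 12 units: 259

shortest-cost path #1: 3→8→9 push 2 @ unit cost 15 (adds 30)
shortest-cost path #2: 3→12→10→9 push 3 @ unit cost 18 (adds 54)
shortest-cost path #3: 3→4→9 push 7 @ unit cost 25 (adds 175)
total cost = 259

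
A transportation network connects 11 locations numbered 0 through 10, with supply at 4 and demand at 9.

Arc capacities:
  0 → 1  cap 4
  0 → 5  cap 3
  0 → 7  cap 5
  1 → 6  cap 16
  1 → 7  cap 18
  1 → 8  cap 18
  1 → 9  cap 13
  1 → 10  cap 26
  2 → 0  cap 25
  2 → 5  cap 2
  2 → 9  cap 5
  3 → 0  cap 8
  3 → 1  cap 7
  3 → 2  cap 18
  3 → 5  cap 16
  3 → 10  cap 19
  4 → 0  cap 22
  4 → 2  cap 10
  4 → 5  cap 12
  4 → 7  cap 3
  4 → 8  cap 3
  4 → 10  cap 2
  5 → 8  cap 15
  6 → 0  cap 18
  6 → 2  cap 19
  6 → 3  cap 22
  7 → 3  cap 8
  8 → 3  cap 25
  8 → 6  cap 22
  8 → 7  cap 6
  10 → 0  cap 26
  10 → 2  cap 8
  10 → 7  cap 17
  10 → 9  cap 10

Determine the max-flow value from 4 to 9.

Maximum flow value: 26

augment #1: 4→2→9 bottleneck 5, total now 5
augment #2: 4→10→9 bottleneck 2, total now 7
augment #3: 4→0→1→9 bottleneck 4, total now 11
augment #4: 4→7→3→1→9 bottleneck 3, total now 14
augment #5: 4→8→3→1→9 bottleneck 3, total now 17
augment #6: 4→0→7→3→1→9 bottleneck 1, total now 18
augment #7: 4→0→7→3→10→9 bottleneck 4, total now 22
augment #8: 4→5→8→3→10→9 bottleneck 4, total now 26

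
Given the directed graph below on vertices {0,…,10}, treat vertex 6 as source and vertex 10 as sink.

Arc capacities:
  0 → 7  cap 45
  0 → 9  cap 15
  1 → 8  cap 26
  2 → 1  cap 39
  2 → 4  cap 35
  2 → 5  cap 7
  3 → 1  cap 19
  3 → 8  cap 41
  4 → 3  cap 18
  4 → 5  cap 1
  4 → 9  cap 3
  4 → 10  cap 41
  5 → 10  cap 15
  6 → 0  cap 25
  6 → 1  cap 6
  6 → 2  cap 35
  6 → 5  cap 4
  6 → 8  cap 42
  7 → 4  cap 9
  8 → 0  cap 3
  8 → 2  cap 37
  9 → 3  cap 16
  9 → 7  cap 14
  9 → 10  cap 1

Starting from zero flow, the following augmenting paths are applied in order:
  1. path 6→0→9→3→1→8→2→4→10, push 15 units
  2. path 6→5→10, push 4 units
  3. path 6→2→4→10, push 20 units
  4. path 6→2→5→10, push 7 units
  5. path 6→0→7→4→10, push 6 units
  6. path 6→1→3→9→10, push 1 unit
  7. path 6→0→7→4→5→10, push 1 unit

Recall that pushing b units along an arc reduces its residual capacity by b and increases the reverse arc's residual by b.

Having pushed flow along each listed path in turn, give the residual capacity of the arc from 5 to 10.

Residual capacity of (5,10): 3

after path 1 (6→0→9→3→1→8→2→4→10, push 15): res(5,10)=15
after path 2 (6→5→10, push 4): res(5,10)=11
after path 3 (6→2→4→10, push 20): res(5,10)=11
after path 4 (6→2→5→10, push 7): res(5,10)=4
after path 5 (6→0→7→4→10, push 6): res(5,10)=4
after path 6 (6→1→3→9→10, push 1): res(5,10)=4
after path 7 (6→0→7→4→5→10, push 1): res(5,10)=3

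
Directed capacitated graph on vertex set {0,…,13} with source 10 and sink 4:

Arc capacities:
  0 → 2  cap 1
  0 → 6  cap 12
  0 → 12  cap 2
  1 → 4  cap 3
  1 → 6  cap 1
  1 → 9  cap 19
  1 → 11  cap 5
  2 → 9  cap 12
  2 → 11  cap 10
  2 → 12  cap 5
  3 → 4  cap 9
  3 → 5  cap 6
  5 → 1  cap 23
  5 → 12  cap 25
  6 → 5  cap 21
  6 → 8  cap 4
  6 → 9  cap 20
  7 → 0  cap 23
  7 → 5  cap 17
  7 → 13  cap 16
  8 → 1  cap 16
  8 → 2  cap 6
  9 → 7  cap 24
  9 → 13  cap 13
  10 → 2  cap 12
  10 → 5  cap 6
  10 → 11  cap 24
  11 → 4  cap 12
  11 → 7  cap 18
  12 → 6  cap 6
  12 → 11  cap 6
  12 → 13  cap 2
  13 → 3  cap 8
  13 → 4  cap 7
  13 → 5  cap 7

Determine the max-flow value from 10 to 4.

Maximum flow value: 30

augment #1: 10→11→4 bottleneck 12, total now 12
augment #2: 10→5→1→4 bottleneck 3, total now 15
augment #3: 10→2→9→13→4 bottleneck 7, total now 22
augment #4: 10→2→9→13→3→4 bottleneck 5, total now 27
augment #5: 10→5→12→13→3→4 bottleneck 2, total now 29
augment #6: 10→11→7→13→3→4 bottleneck 1, total now 30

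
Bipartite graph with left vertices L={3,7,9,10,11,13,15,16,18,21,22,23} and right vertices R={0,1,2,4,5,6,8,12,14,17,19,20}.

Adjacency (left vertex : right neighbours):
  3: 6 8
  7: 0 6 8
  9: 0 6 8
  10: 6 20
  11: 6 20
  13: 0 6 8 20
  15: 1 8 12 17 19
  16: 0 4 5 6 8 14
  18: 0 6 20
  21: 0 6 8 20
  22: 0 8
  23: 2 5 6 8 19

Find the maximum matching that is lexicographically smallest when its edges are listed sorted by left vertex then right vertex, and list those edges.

Lex-smallest maximum matching: {(3,6), (7,0), (9,8), (10,20), (15,1), (16,4), (23,2)}

|M| = 7 (so the lex-smallest maximum matching has 7 edges)
process left vertices in ascending order; for each, take the smallest-labelled available neighbour that still permits 7 edges overall, or leave it unmatched if none does
lex-smallest matching: {3-6, 7-0, 9-8, 10-20, 15-1, 16-4, 23-2}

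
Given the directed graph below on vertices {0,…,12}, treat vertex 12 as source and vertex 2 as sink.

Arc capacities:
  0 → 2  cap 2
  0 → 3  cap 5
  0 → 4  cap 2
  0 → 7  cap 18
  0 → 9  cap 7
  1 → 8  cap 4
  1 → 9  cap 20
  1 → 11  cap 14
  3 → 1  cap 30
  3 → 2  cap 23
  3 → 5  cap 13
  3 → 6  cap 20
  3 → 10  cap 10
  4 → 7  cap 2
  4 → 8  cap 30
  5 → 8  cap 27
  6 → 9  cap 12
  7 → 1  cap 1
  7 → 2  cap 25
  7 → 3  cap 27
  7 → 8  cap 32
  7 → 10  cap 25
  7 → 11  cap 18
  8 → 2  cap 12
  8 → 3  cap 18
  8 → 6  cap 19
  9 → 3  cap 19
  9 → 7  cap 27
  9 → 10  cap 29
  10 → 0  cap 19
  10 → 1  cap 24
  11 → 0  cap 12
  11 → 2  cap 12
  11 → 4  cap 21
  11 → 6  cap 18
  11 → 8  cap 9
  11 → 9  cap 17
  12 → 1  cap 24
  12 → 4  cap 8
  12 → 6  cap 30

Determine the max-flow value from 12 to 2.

Maximum flow value: 44

augment #1: 12→1→8→2 bottleneck 4, total now 4
augment #2: 12→1→11→2 bottleneck 12, total now 16
augment #3: 12→4→7→2 bottleneck 2, total now 18
augment #4: 12→4→8→2 bottleneck 6, total now 24
augment #5: 12→1→9→3→2 bottleneck 8, total now 32
augment #6: 12→6→9→3→2 bottleneck 11, total now 43
augment #7: 12→6→9→7→2 bottleneck 1, total now 44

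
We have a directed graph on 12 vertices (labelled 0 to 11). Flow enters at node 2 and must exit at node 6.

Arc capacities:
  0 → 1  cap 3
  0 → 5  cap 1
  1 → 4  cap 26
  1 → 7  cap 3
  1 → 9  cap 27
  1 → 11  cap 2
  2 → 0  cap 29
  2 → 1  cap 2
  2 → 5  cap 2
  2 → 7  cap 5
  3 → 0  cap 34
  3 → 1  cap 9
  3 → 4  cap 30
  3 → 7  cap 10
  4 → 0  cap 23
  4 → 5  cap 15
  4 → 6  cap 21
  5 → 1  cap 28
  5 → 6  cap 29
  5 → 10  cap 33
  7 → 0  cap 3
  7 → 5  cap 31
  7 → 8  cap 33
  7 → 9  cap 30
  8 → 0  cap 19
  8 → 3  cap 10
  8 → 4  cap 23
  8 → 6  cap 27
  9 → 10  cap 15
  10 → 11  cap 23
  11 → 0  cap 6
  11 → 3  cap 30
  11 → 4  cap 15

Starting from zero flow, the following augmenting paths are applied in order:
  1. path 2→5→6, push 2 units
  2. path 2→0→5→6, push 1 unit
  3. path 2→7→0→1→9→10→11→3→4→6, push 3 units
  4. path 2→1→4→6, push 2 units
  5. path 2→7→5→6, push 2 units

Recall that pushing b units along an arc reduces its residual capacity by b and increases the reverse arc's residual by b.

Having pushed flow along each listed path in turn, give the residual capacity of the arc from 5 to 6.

after path 1 (2→5→6, push 2): res(5,6)=27
after path 2 (2→0→5→6, push 1): res(5,6)=26
after path 3 (2→7→0→1→9→10→11→3→4→6, push 3): res(5,6)=26
after path 4 (2→1→4→6, push 2): res(5,6)=26
after path 5 (2→7→5→6, push 2): res(5,6)=24

Residual capacity of (5,6): 24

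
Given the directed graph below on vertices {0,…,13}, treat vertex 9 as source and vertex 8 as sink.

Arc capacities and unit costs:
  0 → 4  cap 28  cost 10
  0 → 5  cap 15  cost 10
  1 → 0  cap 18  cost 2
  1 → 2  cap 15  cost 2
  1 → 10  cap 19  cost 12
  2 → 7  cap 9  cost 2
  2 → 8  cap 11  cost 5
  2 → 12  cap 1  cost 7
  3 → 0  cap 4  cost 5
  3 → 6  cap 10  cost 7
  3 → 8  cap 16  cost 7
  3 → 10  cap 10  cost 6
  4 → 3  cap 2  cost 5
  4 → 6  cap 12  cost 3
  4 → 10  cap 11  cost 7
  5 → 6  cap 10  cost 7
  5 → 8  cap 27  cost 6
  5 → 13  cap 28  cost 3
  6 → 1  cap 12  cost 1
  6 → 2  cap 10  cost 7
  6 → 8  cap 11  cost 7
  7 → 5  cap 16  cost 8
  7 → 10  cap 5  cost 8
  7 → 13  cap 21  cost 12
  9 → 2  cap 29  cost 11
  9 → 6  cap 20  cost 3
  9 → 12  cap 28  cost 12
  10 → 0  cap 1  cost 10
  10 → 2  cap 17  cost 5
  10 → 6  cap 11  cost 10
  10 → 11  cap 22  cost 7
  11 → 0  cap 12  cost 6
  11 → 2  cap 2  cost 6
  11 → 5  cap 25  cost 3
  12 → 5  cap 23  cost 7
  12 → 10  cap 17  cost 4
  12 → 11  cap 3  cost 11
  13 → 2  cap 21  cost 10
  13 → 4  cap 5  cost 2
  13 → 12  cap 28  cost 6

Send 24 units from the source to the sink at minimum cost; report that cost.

Minimum cost for 24 units: 291

shortest-cost path #1: 9→6→8 push 11 @ unit cost 10 (adds 110)
shortest-cost path #2: 9→6→1→2→8 push 9 @ unit cost 11 (adds 99)
shortest-cost path #3: 9→2→8 push 2 @ unit cost 16 (adds 32)
shortest-cost path #4: 9→12→5→8 push 2 @ unit cost 25 (adds 50)
total cost = 291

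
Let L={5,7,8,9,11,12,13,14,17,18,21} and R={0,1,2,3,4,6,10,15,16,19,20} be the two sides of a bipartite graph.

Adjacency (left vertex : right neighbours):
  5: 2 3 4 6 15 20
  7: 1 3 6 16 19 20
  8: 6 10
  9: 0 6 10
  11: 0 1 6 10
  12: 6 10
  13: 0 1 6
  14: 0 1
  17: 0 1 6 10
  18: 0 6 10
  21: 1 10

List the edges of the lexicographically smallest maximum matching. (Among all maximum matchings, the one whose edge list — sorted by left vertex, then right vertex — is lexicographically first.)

|M| = 6 (so the lex-smallest maximum matching has 6 edges)
process left vertices in ascending order; for each, take the smallest-labelled available neighbour that still permits 6 edges overall, or leave it unmatched if none does
lex-smallest matching: {5-2, 7-3, 8-6, 9-0, 11-1, 12-10}

Lex-smallest maximum matching: {(5,2), (7,3), (8,6), (9,0), (11,1), (12,10)}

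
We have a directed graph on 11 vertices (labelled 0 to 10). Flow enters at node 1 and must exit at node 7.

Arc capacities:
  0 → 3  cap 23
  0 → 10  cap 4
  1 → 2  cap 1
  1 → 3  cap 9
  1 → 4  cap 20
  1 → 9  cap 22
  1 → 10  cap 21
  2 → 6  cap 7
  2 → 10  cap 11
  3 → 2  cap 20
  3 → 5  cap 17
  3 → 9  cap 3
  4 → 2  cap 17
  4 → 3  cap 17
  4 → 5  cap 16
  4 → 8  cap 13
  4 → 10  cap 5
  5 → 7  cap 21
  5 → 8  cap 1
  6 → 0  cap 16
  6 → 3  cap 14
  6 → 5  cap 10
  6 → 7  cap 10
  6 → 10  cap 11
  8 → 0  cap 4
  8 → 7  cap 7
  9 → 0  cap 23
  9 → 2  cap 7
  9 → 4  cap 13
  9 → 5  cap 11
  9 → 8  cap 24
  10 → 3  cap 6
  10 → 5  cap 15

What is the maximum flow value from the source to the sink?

Maximum flow value: 35

augment #1: 1→2→6→7 bottleneck 1, total now 1
augment #2: 1→3→5→7 bottleneck 9, total now 10
augment #3: 1→4→5→7 bottleneck 12, total now 22
augment #4: 1→4→8→7 bottleneck 7, total now 29
augment #5: 1→4→2→6→7 bottleneck 1, total now 30
augment #6: 1→9→2→6→7 bottleneck 5, total now 35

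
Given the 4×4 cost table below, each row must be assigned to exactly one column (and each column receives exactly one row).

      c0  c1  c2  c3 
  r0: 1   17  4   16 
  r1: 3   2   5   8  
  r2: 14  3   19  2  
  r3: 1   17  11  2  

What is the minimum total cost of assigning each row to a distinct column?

Minimum assignment cost: 9

optimal assignment: row0→col2 (cost 4), row1→col1 (cost 2), row2→col3 (cost 2), row3→col0 (cost 1)
total = 4 + 2 + 2 + 1 = 9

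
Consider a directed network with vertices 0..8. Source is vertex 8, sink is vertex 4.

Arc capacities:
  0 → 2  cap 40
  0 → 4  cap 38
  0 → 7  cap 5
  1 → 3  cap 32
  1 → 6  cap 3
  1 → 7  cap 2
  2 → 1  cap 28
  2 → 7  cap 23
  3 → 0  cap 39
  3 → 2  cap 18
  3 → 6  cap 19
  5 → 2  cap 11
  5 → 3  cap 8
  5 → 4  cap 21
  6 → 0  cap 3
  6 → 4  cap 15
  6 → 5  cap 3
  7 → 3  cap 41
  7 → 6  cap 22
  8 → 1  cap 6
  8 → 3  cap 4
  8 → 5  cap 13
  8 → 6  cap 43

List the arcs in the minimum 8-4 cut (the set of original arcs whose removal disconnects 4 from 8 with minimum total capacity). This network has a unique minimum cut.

Min-cut arcs: {(6,0), (6,4), (6,5), (8,1), (8,3), (8,5)} (total capacity 44)

augment #1: 8→5→4 push 13
augment #2: 8→6→4 push 15
augment #3: 8→3→0→4 push 4
augment #4: 8→6→0→4 push 3
augment #5: 8→6→5→4 push 3
augment #6: 8→1→3→0→4 push 6
max flow = 44; residual-reachable set from 8 gives S-side
cut edges (S→T): {(6,0), (6,4), (6,5), (8,1), (8,3), (8,5)} total cap 44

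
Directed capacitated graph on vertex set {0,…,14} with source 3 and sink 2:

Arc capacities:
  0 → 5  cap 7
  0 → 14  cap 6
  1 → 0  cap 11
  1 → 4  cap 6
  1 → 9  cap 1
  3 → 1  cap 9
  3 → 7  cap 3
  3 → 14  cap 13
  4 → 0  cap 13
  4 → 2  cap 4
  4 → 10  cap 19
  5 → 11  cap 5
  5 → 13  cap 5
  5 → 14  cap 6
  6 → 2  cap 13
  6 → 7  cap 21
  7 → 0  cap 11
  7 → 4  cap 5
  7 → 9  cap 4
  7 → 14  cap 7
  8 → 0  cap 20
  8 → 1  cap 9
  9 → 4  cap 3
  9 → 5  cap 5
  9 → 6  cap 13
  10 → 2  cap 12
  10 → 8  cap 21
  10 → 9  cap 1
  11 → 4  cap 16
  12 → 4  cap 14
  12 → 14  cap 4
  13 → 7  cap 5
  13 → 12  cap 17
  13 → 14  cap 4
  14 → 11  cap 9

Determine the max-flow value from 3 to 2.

augment #1: 3→1→4→2 bottleneck 4, total now 4
augment #2: 3→1→4→10→2 bottleneck 2, total now 6
augment #3: 3→1→9→6→2 bottleneck 1, total now 7
augment #4: 3→7→4→10→2 bottleneck 3, total now 10
augment #5: 3→14→11→4→10→2 bottleneck 7, total now 17
augment #6: 3→14→11→4→7→9→6→2 bottleneck 2, total now 19
augment #7: 3→1→0→5→13→7→9→6→2 bottleneck 2, total now 21

Maximum flow value: 21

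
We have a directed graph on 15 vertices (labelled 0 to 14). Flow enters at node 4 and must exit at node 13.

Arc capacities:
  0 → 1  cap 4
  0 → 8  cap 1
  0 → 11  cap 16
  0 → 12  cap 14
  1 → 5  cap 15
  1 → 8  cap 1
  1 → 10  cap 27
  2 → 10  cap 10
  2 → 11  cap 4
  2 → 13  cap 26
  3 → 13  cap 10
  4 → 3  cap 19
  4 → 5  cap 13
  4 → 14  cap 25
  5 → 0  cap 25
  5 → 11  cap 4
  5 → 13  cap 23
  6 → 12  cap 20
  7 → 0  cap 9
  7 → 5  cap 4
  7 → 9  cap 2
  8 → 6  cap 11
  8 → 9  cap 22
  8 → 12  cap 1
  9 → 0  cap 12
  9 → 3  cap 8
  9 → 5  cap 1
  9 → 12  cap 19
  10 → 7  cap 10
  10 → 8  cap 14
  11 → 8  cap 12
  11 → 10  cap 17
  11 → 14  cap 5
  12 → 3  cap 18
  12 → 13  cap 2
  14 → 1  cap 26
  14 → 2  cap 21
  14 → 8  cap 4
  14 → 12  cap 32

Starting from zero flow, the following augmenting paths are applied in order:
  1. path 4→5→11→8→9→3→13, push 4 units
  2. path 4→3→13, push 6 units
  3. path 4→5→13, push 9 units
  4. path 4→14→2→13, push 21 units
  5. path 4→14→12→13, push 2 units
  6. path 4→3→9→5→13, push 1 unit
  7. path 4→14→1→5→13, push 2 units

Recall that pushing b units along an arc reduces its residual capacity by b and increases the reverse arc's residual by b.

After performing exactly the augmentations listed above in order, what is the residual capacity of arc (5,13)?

after path 1 (4→5→11→8→9→3→13, push 4): res(5,13)=23
after path 2 (4→3→13, push 6): res(5,13)=23
after path 3 (4→5→13, push 9): res(5,13)=14
after path 4 (4→14→2→13, push 21): res(5,13)=14
after path 5 (4→14→12→13, push 2): res(5,13)=14
after path 6 (4→3→9→5→13, push 1): res(5,13)=13
after path 7 (4→14→1→5→13, push 2): res(5,13)=11

Residual capacity of (5,13): 11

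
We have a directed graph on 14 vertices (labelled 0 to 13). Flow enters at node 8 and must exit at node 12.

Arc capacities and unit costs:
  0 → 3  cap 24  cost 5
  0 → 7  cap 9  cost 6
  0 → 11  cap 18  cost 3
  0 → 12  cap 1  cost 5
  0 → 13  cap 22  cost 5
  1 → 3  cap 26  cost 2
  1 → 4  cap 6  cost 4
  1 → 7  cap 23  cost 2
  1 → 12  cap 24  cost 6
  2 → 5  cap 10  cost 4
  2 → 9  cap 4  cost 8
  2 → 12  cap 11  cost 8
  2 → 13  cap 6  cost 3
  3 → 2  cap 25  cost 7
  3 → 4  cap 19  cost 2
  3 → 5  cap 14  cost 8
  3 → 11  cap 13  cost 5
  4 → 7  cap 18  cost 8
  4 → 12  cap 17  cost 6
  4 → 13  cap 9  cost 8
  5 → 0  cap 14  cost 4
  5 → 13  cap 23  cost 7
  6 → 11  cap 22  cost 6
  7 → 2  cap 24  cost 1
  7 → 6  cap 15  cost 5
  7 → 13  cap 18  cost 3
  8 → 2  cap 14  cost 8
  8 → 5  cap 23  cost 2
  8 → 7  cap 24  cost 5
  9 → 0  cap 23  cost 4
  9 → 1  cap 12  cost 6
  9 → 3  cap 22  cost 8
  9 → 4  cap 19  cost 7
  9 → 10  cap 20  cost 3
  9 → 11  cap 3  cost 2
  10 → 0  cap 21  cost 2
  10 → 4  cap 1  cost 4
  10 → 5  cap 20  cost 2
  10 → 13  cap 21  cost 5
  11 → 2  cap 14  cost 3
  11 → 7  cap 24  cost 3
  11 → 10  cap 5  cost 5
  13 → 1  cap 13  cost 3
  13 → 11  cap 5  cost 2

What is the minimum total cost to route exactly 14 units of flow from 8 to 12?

shortest-cost path #1: 8→5→0→12 push 1 @ unit cost 11 (adds 11)
shortest-cost path #2: 8→7→2→12 push 11 @ unit cost 14 (adds 154)
shortest-cost path #3: 8→7→13→1→12 push 2 @ unit cost 17 (adds 34)
total cost = 199

Minimum cost for 14 units: 199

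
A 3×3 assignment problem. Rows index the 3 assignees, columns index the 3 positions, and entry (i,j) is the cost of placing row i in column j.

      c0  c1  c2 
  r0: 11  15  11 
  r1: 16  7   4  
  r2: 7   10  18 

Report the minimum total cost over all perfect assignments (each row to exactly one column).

Minimum assignment cost: 25

one of 2 optimal assignments: row0→col0 (cost 11), row1→col2 (cost 4), row2→col1 (cost 10)
total = 11 + 4 + 10 = 25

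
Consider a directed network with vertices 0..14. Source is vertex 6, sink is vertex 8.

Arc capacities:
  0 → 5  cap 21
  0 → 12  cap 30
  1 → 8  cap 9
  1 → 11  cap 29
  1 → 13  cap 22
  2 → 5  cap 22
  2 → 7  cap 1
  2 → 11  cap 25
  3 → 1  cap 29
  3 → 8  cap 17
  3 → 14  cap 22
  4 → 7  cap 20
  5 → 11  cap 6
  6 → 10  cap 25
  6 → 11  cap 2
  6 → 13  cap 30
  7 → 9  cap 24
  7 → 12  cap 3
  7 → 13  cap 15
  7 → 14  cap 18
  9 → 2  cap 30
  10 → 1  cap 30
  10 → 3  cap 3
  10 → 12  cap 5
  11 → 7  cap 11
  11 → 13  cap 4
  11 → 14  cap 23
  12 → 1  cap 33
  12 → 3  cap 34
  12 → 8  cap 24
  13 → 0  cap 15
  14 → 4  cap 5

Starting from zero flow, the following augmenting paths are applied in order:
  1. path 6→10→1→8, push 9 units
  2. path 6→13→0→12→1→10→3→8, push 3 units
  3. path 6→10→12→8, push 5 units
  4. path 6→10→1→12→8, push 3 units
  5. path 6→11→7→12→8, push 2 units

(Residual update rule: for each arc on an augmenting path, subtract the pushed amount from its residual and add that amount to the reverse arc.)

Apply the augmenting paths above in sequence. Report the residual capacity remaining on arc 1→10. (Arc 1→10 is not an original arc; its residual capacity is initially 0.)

after path 1 (6→10→1→8, push 9): res(1,10)=9
after path 2 (6→13→0→12→1→10→3→8, push 3): res(1,10)=6
after path 3 (6→10→12→8, push 5): res(1,10)=6
after path 4 (6→10→1→12→8, push 3): res(1,10)=9
after path 5 (6→11→7→12→8, push 2): res(1,10)=9

Residual capacity of (1,10): 9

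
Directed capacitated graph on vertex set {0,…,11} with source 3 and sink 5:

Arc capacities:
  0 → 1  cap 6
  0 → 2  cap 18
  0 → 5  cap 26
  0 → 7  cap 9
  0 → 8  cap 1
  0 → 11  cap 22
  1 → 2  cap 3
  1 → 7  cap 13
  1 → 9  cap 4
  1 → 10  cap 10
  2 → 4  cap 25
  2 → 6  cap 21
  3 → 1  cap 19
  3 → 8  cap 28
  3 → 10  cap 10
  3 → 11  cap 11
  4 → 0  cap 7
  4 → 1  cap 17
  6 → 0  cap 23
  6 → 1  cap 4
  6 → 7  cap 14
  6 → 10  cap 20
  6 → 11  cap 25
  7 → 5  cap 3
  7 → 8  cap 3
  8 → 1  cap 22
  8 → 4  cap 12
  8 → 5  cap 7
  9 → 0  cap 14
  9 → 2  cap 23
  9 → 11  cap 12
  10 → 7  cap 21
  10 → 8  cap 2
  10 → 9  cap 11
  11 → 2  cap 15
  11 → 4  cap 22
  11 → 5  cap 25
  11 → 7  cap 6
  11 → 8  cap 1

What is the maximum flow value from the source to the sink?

augment #1: 3→8→5 bottleneck 7, total now 7
augment #2: 3→11→5 bottleneck 11, total now 18
augment #3: 3→1→7→5 bottleneck 3, total now 21
augment #4: 3→1→9→0→5 bottleneck 4, total now 25
augment #5: 3→8→4→0→5 bottleneck 7, total now 32
augment #6: 3→10→9→0→5 bottleneck 10, total now 42
augment #7: 3→1→2→6→0→5 bottleneck 3, total now 45
augment #8: 3→1→10→9→11→5 bottleneck 1, total now 46

Maximum flow value: 46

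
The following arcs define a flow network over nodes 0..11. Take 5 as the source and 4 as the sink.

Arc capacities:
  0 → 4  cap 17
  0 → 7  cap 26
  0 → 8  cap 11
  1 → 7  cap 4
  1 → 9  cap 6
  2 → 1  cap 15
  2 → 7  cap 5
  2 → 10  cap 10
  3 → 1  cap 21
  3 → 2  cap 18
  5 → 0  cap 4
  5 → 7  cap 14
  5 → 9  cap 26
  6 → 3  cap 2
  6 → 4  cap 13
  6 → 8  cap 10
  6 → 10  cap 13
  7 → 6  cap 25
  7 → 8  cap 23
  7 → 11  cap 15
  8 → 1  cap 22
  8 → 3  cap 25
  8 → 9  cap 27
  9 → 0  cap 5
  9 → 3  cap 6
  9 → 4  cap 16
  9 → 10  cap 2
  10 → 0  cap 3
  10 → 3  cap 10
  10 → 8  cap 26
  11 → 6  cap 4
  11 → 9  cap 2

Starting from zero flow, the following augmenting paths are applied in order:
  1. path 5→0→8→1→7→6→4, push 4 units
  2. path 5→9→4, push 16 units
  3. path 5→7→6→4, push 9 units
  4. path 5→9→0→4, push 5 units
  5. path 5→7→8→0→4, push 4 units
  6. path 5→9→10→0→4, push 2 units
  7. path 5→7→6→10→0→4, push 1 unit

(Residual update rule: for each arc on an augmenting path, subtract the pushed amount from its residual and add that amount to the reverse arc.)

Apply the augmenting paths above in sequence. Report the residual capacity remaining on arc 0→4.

Residual capacity of (0,4): 5

after path 1 (5→0→8→1→7→6→4, push 4): res(0,4)=17
after path 2 (5→9→4, push 16): res(0,4)=17
after path 3 (5→7→6→4, push 9): res(0,4)=17
after path 4 (5→9→0→4, push 5): res(0,4)=12
after path 5 (5→7→8→0→4, push 4): res(0,4)=8
after path 6 (5→9→10→0→4, push 2): res(0,4)=6
after path 7 (5→7→6→10→0→4, push 1): res(0,4)=5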